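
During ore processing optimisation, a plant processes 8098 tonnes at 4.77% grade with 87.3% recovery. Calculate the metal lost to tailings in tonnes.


49.0569 tonnes

Total metal in feed:
= 8098 * 4.77 / 100 = 386.2746 tonnes
Metal recovered:
= 386.2746 * 87.3 / 100 = 337.2177258 tonnes
Metal lost to tailings:
= 386.2746 - 337.2177258
= 49.0569 tonnes


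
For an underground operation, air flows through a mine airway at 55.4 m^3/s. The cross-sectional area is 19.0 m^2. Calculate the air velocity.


Velocity = flow rate / cross-sectional area
= 55.4 / 19.0
= 2.9158 m/s

2.9158 m/s


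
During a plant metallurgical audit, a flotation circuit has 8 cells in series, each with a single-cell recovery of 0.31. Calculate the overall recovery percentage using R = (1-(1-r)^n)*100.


Complement of single-cell recovery:
1 - r = 1 - 0.31 = 0.69
Raise to power n:
(1 - r)^8 = 0.69^8 = 0.05137983744
Overall recovery:
R = (1 - 0.05137983744) * 100
= 94.862%

94.862%


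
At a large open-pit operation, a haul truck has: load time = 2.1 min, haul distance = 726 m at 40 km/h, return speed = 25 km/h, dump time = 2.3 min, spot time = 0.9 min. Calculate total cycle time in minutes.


Convert haul speed to m/min: 40 * 1000/60 = 666.6666667 m/min
Haul time = 726 / 666.6666667 = 1.089 min
Convert return speed to m/min: 25 * 1000/60 = 416.6666667 m/min
Return time = 726 / 416.6666667 = 1.7424 min
Total cycle time:
= 2.1 + 1.089 + 2.3 + 1.7424 + 0.9
= 8.1314 min

8.1314 min


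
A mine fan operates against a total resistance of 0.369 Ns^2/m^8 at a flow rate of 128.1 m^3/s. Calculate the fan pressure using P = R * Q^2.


6055.1461 Pa

Compute Q^2:
Q^2 = 128.1^2 = 16409.61
Compute pressure:
P = R * Q^2 = 0.369 * 16409.61
= 6055.1461 Pa


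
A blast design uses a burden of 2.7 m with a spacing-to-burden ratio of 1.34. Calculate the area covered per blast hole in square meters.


9.7686 m^2

First, find the spacing:
Spacing = burden * ratio = 2.7 * 1.34
= 3.618 m
Then, calculate the area:
Area = burden * spacing = 2.7 * 3.618
= 9.7686 m^2


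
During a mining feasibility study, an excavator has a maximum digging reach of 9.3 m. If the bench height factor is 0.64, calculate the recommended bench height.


Bench height = reach * factor
= 9.3 * 0.64
= 5.952 m

5.952 m


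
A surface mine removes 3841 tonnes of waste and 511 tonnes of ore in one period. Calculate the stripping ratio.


7.5166

Stripping ratio = waste tonnage / ore tonnage
= 3841 / 511
= 7.5166


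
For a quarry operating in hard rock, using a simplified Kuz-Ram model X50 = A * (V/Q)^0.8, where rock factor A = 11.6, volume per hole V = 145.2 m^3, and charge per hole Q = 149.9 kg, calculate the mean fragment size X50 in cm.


Compute V/Q:
V/Q = 145.2 / 149.9 = 0.9686457638
Raise to the power 0.8:
(V/Q)^0.8 = 0.9686457638^0.8 = 0.9748369603
Multiply by A:
X50 = 11.6 * 0.9748369603
= 11.3081 cm

11.3081 cm


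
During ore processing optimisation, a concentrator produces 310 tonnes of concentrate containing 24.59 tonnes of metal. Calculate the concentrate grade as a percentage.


7.9323%

Grade = (metal in concentrate / concentrate mass) * 100
= (24.59 / 310) * 100
= 0.07932258065 * 100
= 7.9323%


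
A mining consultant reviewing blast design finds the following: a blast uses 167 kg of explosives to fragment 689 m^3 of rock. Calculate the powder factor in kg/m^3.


Powder factor = explosive mass / rock volume
= 167 / 689
= 0.2424 kg/m^3

0.2424 kg/m^3


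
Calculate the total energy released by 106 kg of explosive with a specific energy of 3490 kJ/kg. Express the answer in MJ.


Energy = mass * specific_energy / 1000
= 106 * 3490 / 1000
= 369940 / 1000
= 369.94 MJ

369.94 MJ


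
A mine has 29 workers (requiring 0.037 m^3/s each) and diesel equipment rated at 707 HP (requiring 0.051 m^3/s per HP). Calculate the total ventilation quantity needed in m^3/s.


37.13 m^3/s

Airflow for workers:
Q_people = 29 * 0.037 = 1.073 m^3/s
Airflow for diesel equipment:
Q_diesel = 707 * 0.051 = 36.057 m^3/s
Total ventilation:
Q_total = 1.073 + 36.057
= 37.13 m^3/s


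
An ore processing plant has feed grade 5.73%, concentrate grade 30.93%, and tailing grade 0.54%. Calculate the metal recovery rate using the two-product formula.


Using the two-product formula:
R = 100 * c * (f - t) / (f * (c - t))
Numerator = 100 * 30.93 * (5.73 - 0.54)
= 100 * 30.93 * 5.19
= 16052.67
Denominator = 5.73 * (30.93 - 0.54)
= 5.73 * 30.39
= 174.1347
R = 16052.67 / 174.1347
= 92.1854%

92.1854%


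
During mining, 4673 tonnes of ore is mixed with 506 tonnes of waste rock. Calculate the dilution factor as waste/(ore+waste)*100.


Total material = ore + waste
= 4673 + 506 = 5179 tonnes
Dilution = waste / total * 100
= 506 / 5179 * 100
= 0.09770225912 * 100
= 9.7702%

9.7702%


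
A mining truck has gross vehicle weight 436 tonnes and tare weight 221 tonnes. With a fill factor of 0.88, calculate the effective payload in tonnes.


189.2 tonnes

Maximum payload = gross - tare
= 436 - 221 = 215 tonnes
Effective payload = max payload * fill factor
= 215 * 0.88
= 189.2 tonnes


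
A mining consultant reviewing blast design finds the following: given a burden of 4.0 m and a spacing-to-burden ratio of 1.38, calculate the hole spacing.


5.52 m

Spacing = burden * ratio
= 4.0 * 1.38
= 5.52 m


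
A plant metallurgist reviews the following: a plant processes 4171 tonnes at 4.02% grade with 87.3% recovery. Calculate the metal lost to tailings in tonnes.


Total metal in feed:
= 4171 * 4.02 / 100 = 167.6742 tonnes
Metal recovered:
= 167.6742 * 87.3 / 100 = 146.3795766 tonnes
Metal lost to tailings:
= 167.6742 - 146.3795766
= 21.2946 tonnes

21.2946 tonnes


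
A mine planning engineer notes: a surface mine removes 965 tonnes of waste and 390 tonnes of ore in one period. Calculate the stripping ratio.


Stripping ratio = waste tonnage / ore tonnage
= 965 / 390
= 2.4744

2.4744


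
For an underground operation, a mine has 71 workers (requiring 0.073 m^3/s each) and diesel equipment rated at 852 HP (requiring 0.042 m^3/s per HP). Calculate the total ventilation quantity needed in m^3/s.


40.967 m^3/s

Airflow for workers:
Q_people = 71 * 0.073 = 5.183 m^3/s
Airflow for diesel equipment:
Q_diesel = 852 * 0.042 = 35.784 m^3/s
Total ventilation:
Q_total = 5.183 + 35.784
= 40.967 m^3/s


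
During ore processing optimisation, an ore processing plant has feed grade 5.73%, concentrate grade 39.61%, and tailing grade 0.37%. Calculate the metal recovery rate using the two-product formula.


94.4248%

Using the two-product formula:
R = 100 * c * (f - t) / (f * (c - t))
Numerator = 100 * 39.61 * (5.73 - 0.37)
= 100 * 39.61 * 5.36
= 21230.96
Denominator = 5.73 * (39.61 - 0.37)
= 5.73 * 39.24
= 224.8452
R = 21230.96 / 224.8452
= 94.4248%


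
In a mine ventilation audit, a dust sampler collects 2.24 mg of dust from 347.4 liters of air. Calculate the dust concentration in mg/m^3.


Convert liters to m^3: 1 m^3 = 1000 L
Concentration = mass / volume * 1000
= 2.24 / 347.4 * 1000
= 0.006447898676 * 1000
= 6.4479 mg/m^3

6.4479 mg/m^3


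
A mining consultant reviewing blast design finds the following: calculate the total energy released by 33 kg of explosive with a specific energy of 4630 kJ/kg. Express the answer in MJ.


Energy = mass * specific_energy / 1000
= 33 * 4630 / 1000
= 152790 / 1000
= 152.79 MJ

152.79 MJ


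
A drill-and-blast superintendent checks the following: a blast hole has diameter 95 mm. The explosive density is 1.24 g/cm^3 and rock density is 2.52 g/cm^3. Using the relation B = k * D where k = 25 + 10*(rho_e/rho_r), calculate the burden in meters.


2.8425 m

First, compute k:
rho_e / rho_r = 1.24 / 2.52 = 0.4920634921
k = 25 + 10 * 0.4920634921 = 29.92063492
Then, compute burden:
B = k * D / 1000 = 29.92063492 * 95 / 1000
= 2842.460317 / 1000
= 2.8425 m


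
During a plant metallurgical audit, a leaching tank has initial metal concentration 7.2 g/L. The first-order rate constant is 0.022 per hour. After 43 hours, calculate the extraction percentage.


61.1709%

Compute the exponent:
-k * t = -0.022 * 43 = -0.946
Remaining concentration:
C = 7.2 * exp(-0.946)
= 7.2 * 0.3882910856
= 2.795695816 g/L
Extracted = 7.2 - 2.795695816 = 4.404304184 g/L
Extraction % = 4.404304184 / 7.2 * 100
= 61.1709%


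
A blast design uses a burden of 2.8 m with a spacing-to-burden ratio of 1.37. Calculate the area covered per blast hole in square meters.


First, find the spacing:
Spacing = burden * ratio = 2.8 * 1.37
= 3.836 m
Then, calculate the area:
Area = burden * spacing = 2.8 * 3.836
= 10.7408 m^2

10.7408 m^2


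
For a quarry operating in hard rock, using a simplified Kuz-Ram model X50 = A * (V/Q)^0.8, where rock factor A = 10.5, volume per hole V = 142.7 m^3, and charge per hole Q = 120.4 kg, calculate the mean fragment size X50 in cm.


Compute V/Q:
V/Q = 142.7 / 120.4 = 1.185215947
Raise to the power 0.8:
(V/Q)^0.8 = 1.185215947^0.8 = 1.145613147
Multiply by A:
X50 = 10.5 * 1.145613147
= 12.0289 cm

12.0289 cm


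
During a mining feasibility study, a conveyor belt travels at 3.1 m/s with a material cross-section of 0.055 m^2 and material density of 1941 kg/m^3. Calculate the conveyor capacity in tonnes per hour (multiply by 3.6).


Volumetric flow = speed * area
= 3.1 * 0.055 = 0.1705 m^3/s
Mass flow = volumetric * density
= 0.1705 * 1941 = 330.9405 kg/s
Convert to t/h: multiply by 3.6
Capacity = 330.9405 * 3.6
= 1191.3858 t/h

1191.3858 t/h


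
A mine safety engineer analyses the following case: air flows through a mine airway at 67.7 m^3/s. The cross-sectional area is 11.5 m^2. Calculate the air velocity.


Velocity = flow rate / cross-sectional area
= 67.7 / 11.5
= 5.887 m/s

5.887 m/s


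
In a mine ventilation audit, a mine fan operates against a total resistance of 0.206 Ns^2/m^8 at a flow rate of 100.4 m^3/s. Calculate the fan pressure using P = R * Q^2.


Compute Q^2:
Q^2 = 100.4^2 = 10080.16
Compute pressure:
P = R * Q^2 = 0.206 * 10080.16
= 2076.513 Pa

2076.513 Pa


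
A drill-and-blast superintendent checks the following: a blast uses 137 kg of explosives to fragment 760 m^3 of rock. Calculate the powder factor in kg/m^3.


Powder factor = explosive mass / rock volume
= 137 / 760
= 0.1803 kg/m^3

0.1803 kg/m^3


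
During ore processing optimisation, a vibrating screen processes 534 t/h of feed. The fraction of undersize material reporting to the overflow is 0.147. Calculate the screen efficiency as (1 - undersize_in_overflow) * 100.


85.3%

Screen efficiency = (1 - fraction of undersize in overflow) * 100
= (1 - 0.147) * 100
= 0.853 * 100
= 85.3%


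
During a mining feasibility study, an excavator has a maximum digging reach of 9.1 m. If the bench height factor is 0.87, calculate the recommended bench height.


Bench height = reach * factor
= 9.1 * 0.87
= 7.917 m

7.917 m


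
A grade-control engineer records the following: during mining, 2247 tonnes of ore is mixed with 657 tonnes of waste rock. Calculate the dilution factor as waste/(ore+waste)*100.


Total material = ore + waste
= 2247 + 657 = 2904 tonnes
Dilution = waste / total * 100
= 657 / 2904 * 100
= 0.2262396694 * 100
= 22.624%

22.624%


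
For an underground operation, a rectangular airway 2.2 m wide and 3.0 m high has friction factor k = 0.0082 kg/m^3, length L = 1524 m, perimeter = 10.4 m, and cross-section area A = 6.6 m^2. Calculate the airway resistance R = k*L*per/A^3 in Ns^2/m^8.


0.4521 Ns^2/m^8

Compute the numerator:
k * L * per = 0.0082 * 1524 * 10.4
= 129.96672
Compute the denominator:
A^3 = 6.6^3 = 287.496
Resistance:
R = 129.96672 / 287.496
= 0.4521 Ns^2/m^8


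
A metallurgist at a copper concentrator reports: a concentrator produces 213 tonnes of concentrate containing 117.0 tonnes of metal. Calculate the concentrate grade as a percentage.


54.9296%

Grade = (metal in concentrate / concentrate mass) * 100
= (117.0 / 213) * 100
= 0.5492957746 * 100
= 54.9296%


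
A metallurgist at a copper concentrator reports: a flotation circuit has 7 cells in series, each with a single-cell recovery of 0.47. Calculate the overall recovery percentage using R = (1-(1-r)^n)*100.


98.8253%

Complement of single-cell recovery:
1 - r = 1 - 0.47 = 0.53
Raise to power n:
(1 - r)^7 = 0.53^7 = 0.0117471114
Overall recovery:
R = (1 - 0.0117471114) * 100
= 98.8253%


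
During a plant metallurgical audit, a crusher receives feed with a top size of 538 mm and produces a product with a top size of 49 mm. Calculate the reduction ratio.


10.9796

Reduction ratio = feed size / product size
= 538 / 49
= 10.9796


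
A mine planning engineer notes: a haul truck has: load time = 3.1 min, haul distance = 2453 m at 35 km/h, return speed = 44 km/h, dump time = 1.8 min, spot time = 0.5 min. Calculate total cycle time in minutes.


Convert haul speed to m/min: 35 * 1000/60 = 583.3333333 m/min
Haul time = 2453 / 583.3333333 = 4.205142857 min
Convert return speed to m/min: 44 * 1000/60 = 733.3333333 m/min
Return time = 2453 / 733.3333333 = 3.345 min
Total cycle time:
= 3.1 + 4.205142857 + 1.8 + 3.345 + 0.5
= 12.9501 min

12.9501 min


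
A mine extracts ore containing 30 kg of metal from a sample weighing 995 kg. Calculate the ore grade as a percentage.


3.0151%

Ore grade = (metal mass / ore mass) * 100
= (30 / 995) * 100
= 0.03015075377 * 100
= 3.0151%


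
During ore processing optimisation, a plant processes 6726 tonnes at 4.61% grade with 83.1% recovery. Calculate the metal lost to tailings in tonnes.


Total metal in feed:
= 6726 * 4.61 / 100 = 310.0686 tonnes
Metal recovered:
= 310.0686 * 83.1 / 100 = 257.6670066 tonnes
Metal lost to tailings:
= 310.0686 - 257.6670066
= 52.4016 tonnes

52.4016 tonnes


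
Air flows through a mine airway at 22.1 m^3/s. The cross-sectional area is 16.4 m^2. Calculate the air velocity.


Velocity = flow rate / cross-sectional area
= 22.1 / 16.4
= 1.3476 m/s

1.3476 m/s


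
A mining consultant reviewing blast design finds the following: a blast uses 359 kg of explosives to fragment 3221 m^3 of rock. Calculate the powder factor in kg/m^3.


Powder factor = explosive mass / rock volume
= 359 / 3221
= 0.1115 kg/m^3

0.1115 kg/m^3


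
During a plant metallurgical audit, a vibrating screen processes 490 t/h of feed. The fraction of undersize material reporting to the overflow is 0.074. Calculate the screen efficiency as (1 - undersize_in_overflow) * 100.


Screen efficiency = (1 - fraction of undersize in overflow) * 100
= (1 - 0.074) * 100
= 0.926 * 100
= 92.6%

92.6%


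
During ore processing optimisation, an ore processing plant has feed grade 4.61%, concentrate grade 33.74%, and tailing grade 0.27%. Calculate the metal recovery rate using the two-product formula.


94.9026%

Using the two-product formula:
R = 100 * c * (f - t) / (f * (c - t))
Numerator = 100 * 33.74 * (4.61 - 0.27)
= 100 * 33.74 * 4.34
= 14643.16
Denominator = 4.61 * (33.74 - 0.27)
= 4.61 * 33.47
= 154.2967
R = 14643.16 / 154.2967
= 94.9026%


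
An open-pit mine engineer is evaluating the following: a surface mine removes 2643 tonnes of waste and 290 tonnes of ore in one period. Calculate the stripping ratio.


9.1138

Stripping ratio = waste tonnage / ore tonnage
= 2643 / 290
= 9.1138


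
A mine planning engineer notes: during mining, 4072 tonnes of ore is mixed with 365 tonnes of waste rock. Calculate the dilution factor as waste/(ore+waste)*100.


Total material = ore + waste
= 4072 + 365 = 4437 tonnes
Dilution = waste / total * 100
= 365 / 4437 * 100
= 0.08226279017 * 100
= 8.2263%

8.2263%


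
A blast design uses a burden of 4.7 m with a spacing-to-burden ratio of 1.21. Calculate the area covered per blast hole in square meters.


First, find the spacing:
Spacing = burden * ratio = 4.7 * 1.21
= 5.687 m
Then, calculate the area:
Area = burden * spacing = 4.7 * 5.687
= 26.7289 m^2

26.7289 m^2


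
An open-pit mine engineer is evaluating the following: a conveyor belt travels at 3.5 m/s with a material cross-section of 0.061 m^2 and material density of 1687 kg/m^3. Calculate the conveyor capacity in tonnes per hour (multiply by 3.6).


Volumetric flow = speed * area
= 3.5 * 0.061 = 0.2135 m^3/s
Mass flow = volumetric * density
= 0.2135 * 1687 = 360.1745 kg/s
Convert to t/h: multiply by 3.6
Capacity = 360.1745 * 3.6
= 1296.6282 t/h

1296.6282 t/h


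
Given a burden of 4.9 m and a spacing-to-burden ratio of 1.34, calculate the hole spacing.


6.566 m

Spacing = burden * ratio
= 4.9 * 1.34
= 6.566 m


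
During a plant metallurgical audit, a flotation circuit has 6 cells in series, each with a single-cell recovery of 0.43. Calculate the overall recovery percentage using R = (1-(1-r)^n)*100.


96.5704%

Complement of single-cell recovery:
1 - r = 1 - 0.43 = 0.57
Raise to power n:
(1 - r)^6 = 0.57^6 = 0.03429644725
Overall recovery:
R = (1 - 0.03429644725) * 100
= 96.5704%


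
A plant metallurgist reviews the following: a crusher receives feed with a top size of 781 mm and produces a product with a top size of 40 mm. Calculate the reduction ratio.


Reduction ratio = feed size / product size
= 781 / 40
= 19.525

19.525


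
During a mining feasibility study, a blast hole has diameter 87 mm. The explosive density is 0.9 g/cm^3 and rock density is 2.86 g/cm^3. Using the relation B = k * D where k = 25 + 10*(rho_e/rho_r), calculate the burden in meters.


2.4488 m

First, compute k:
rho_e / rho_r = 0.9 / 2.86 = 0.3146853147
k = 25 + 10 * 0.3146853147 = 28.14685315
Then, compute burden:
B = k * D / 1000 = 28.14685315 * 87 / 1000
= 2448.776224 / 1000
= 2.4488 m


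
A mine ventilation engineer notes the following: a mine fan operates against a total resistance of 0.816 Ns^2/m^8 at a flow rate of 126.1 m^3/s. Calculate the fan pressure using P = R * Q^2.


12975.3874 Pa

Compute Q^2:
Q^2 = 126.1^2 = 15901.21
Compute pressure:
P = R * Q^2 = 0.816 * 15901.21
= 12975.3874 Pa


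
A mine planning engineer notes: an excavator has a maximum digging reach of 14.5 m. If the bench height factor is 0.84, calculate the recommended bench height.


12.18 m

Bench height = reach * factor
= 14.5 * 0.84
= 12.18 m


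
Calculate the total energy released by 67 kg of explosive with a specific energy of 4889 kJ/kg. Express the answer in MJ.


Energy = mass * specific_energy / 1000
= 67 * 4889 / 1000
= 327563 / 1000
= 327.563 MJ

327.563 MJ


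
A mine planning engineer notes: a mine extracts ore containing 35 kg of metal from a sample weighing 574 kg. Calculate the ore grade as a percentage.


Ore grade = (metal mass / ore mass) * 100
= (35 / 574) * 100
= 0.06097560976 * 100
= 6.0976%

6.0976%


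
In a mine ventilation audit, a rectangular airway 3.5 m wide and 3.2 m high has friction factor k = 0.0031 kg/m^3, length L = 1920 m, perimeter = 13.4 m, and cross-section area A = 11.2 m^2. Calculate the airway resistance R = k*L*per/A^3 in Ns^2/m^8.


0.0568 Ns^2/m^8

Compute the numerator:
k * L * per = 0.0031 * 1920 * 13.4
= 79.7568
Compute the denominator:
A^3 = 11.2^3 = 1404.928
Resistance:
R = 79.7568 / 1404.928
= 0.0568 Ns^2/m^8


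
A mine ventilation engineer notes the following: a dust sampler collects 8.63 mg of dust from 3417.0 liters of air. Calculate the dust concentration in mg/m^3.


2.5256 mg/m^3

Convert liters to m^3: 1 m^3 = 1000 L
Concentration = mass / volume * 1000
= 8.63 / 3417.0 * 1000
= 0.002525607258 * 1000
= 2.5256 mg/m^3


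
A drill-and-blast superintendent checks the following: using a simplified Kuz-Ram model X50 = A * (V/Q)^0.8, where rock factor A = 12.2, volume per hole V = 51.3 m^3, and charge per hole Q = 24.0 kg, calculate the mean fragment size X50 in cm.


22.4019 cm

Compute V/Q:
V/Q = 51.3 / 24.0 = 2.1375
Raise to the power 0.8:
(V/Q)^0.8 = 2.1375^0.8 = 1.836220784
Multiply by A:
X50 = 12.2 * 1.836220784
= 22.4019 cm


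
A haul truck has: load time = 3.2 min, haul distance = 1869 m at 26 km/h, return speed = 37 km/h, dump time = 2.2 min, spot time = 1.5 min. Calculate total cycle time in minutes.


14.2439 min

Convert haul speed to m/min: 26 * 1000/60 = 433.3333333 m/min
Haul time = 1869 / 433.3333333 = 4.313076923 min
Convert return speed to m/min: 37 * 1000/60 = 616.6666667 m/min
Return time = 1869 / 616.6666667 = 3.030810811 min
Total cycle time:
= 3.2 + 4.313076923 + 2.2 + 3.030810811 + 1.5
= 14.2439 min


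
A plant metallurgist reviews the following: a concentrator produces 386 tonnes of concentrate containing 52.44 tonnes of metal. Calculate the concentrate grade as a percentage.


Grade = (metal in concentrate / concentrate mass) * 100
= (52.44 / 386) * 100
= 0.1358549223 * 100
= 13.5855%

13.5855%


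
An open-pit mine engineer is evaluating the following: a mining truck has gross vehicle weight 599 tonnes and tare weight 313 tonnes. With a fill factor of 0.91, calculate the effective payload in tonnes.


260.26 tonnes

Maximum payload = gross - tare
= 599 - 313 = 286 tonnes
Effective payload = max payload * fill factor
= 286 * 0.91
= 260.26 tonnes


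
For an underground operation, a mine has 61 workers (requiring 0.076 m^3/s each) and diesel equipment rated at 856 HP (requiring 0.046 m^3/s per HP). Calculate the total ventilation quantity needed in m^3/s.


Airflow for workers:
Q_people = 61 * 0.076 = 4.636 m^3/s
Airflow for diesel equipment:
Q_diesel = 856 * 0.046 = 39.376 m^3/s
Total ventilation:
Q_total = 4.636 + 39.376
= 44.012 m^3/s

44.012 m^3/s


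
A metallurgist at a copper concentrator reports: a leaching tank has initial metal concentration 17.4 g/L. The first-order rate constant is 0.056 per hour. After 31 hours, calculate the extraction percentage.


82.3776%

Compute the exponent:
-k * t = -0.056 * 31 = -1.736
Remaining concentration:
C = 17.4 * exp(-1.736)
= 17.4 * 0.1762238883
= 3.066295656 g/L
Extracted = 17.4 - 3.066295656 = 14.33370434 g/L
Extraction % = 14.33370434 / 17.4 * 100
= 82.3776%


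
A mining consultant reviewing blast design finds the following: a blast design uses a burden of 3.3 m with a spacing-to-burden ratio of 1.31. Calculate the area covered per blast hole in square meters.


14.2659 m^2

First, find the spacing:
Spacing = burden * ratio = 3.3 * 1.31
= 4.323 m
Then, calculate the area:
Area = burden * spacing = 3.3 * 4.323
= 14.2659 m^2


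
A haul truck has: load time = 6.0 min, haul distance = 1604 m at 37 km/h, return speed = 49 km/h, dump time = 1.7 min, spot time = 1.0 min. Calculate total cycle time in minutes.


Convert haul speed to m/min: 37 * 1000/60 = 616.6666667 m/min
Haul time = 1604 / 616.6666667 = 2.601081081 min
Convert return speed to m/min: 49 * 1000/60 = 816.6666667 m/min
Return time = 1604 / 816.6666667 = 1.964081633 min
Total cycle time:
= 6.0 + 2.601081081 + 1.7 + 1.964081633 + 1.0
= 13.2652 min

13.2652 min


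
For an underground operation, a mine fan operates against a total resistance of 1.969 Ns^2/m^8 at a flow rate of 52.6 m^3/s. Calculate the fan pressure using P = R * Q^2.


Compute Q^2:
Q^2 = 52.6^2 = 2766.76
Compute pressure:
P = R * Q^2 = 1.969 * 2766.76
= 5447.7504 Pa

5447.7504 Pa


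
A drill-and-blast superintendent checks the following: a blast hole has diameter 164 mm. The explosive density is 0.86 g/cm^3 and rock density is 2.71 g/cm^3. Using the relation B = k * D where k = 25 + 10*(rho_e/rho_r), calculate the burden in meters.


4.6204 m

First, compute k:
rho_e / rho_r = 0.86 / 2.71 = 0.3173431734
k = 25 + 10 * 0.3173431734 = 28.17343173
Then, compute burden:
B = k * D / 1000 = 28.17343173 * 164 / 1000
= 4620.442804 / 1000
= 4.6204 m


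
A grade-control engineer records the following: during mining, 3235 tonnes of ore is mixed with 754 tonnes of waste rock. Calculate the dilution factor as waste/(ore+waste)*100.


Total material = ore + waste
= 3235 + 754 = 3989 tonnes
Dilution = waste / total * 100
= 754 / 3989 * 100
= 0.1890198045 * 100
= 18.902%

18.902%


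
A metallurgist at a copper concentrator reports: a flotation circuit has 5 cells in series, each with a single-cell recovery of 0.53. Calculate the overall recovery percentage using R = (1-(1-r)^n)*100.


97.7065%

Complement of single-cell recovery:
1 - r = 1 - 0.53 = 0.47
Raise to power n:
(1 - r)^5 = 0.47^5 = 0.0229345007
Overall recovery:
R = (1 - 0.0229345007) * 100
= 97.7065%


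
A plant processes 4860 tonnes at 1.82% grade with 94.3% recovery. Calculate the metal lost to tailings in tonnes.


5.0418 tonnes

Total metal in feed:
= 4860 * 1.82 / 100 = 88.452 tonnes
Metal recovered:
= 88.452 * 94.3 / 100 = 83.410236 tonnes
Metal lost to tailings:
= 88.452 - 83.410236
= 5.0418 tonnes


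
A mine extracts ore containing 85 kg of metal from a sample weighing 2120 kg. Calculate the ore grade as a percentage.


4.0094%

Ore grade = (metal mass / ore mass) * 100
= (85 / 2120) * 100
= 0.04009433962 * 100
= 4.0094%


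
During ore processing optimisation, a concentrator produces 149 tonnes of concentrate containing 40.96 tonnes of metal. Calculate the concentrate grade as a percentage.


Grade = (metal in concentrate / concentrate mass) * 100
= (40.96 / 149) * 100
= 0.2748993289 * 100
= 27.4899%

27.4899%


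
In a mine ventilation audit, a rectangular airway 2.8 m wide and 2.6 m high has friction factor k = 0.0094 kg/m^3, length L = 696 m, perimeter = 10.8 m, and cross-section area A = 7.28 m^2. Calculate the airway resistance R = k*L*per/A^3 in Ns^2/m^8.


Compute the numerator:
k * L * per = 0.0094 * 696 * 10.8
= 70.65792
Compute the denominator:
A^3 = 7.28^3 = 385.828352
Resistance:
R = 70.65792 / 385.828352
= 0.1831 Ns^2/m^8

0.1831 Ns^2/m^8


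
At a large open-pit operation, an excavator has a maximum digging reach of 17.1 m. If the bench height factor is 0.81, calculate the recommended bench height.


13.851 m

Bench height = reach * factor
= 17.1 * 0.81
= 13.851 m


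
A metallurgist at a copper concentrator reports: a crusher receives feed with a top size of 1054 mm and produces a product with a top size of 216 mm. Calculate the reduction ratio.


Reduction ratio = feed size / product size
= 1054 / 216
= 4.8796

4.8796


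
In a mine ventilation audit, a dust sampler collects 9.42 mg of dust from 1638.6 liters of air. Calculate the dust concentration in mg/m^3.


Convert liters to m^3: 1 m^3 = 1000 L
Concentration = mass / volume * 1000
= 9.42 / 1638.6 * 1000
= 0.00574880996 * 1000
= 5.7488 mg/m^3

5.7488 mg/m^3


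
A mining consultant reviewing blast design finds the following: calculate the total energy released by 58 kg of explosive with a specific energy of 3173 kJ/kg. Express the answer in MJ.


184.034 MJ

Energy = mass * specific_energy / 1000
= 58 * 3173 / 1000
= 184034 / 1000
= 184.034 MJ


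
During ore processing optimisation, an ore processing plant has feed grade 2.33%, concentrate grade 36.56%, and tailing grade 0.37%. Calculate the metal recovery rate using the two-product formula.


84.9802%

Using the two-product formula:
R = 100 * c * (f - t) / (f * (c - t))
Numerator = 100 * 36.56 * (2.33 - 0.37)
= 100 * 36.56 * 1.96
= 7165.76
Denominator = 2.33 * (36.56 - 0.37)
= 2.33 * 36.19
= 84.3227
R = 7165.76 / 84.3227
= 84.9802%


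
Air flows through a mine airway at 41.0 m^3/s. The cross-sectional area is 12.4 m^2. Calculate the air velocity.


Velocity = flow rate / cross-sectional area
= 41.0 / 12.4
= 3.3065 m/s

3.3065 m/s


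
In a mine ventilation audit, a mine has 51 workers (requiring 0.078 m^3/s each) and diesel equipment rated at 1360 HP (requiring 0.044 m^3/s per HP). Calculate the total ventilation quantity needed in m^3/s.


63.818 m^3/s

Airflow for workers:
Q_people = 51 * 0.078 = 3.978 m^3/s
Airflow for diesel equipment:
Q_diesel = 1360 * 0.044 = 59.84 m^3/s
Total ventilation:
Q_total = 3.978 + 59.84
= 63.818 m^3/s


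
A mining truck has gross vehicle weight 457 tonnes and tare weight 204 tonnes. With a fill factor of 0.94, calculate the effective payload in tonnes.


237.82 tonnes

Maximum payload = gross - tare
= 457 - 204 = 253 tonnes
Effective payload = max payload * fill factor
= 253 * 0.94
= 237.82 tonnes


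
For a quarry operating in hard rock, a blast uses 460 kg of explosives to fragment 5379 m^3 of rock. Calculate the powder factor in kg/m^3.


0.0855 kg/m^3

Powder factor = explosive mass / rock volume
= 460 / 5379
= 0.0855 kg/m^3


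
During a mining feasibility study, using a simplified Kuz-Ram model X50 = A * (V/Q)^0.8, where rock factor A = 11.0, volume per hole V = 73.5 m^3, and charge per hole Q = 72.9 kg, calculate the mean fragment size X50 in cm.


Compute V/Q:
V/Q = 73.5 / 72.9 = 1.008230453
Raise to the power 0.8:
(V/Q)^0.8 = 1.008230453^0.8 = 1.006578961
Multiply by A:
X50 = 11.0 * 1.006578961
= 11.0724 cm

11.0724 cm


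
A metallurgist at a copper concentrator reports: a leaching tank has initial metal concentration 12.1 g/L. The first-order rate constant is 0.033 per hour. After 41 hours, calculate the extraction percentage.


74.1536%

Compute the exponent:
-k * t = -0.033 * 41 = -1.353
Remaining concentration:
C = 12.1 * exp(-1.353)
= 12.1 * 0.2584637053
= 3.127410834 g/L
Extracted = 12.1 - 3.127410834 = 8.972589166 g/L
Extraction % = 8.972589166 / 12.1 * 100
= 74.1536%


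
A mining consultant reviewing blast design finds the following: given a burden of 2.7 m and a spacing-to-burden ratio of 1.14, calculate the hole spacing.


3.078 m

Spacing = burden * ratio
= 2.7 * 1.14
= 3.078 m


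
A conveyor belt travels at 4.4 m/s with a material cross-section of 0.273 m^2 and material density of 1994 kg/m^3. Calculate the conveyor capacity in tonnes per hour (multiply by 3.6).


Volumetric flow = speed * area
= 4.4 * 0.273 = 1.2012 m^3/s
Mass flow = volumetric * density
= 1.2012 * 1994 = 2395.1928 kg/s
Convert to t/h: multiply by 3.6
Capacity = 2395.1928 * 3.6
= 8622.6941 t/h

8622.6941 t/h


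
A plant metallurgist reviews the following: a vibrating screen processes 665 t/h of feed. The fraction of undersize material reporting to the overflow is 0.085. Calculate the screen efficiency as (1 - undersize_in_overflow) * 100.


Screen efficiency = (1 - fraction of undersize in overflow) * 100
= (1 - 0.085) * 100
= 0.915 * 100
= 91.5%

91.5%


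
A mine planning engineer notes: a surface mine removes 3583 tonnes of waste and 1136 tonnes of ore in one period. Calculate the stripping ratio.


3.154

Stripping ratio = waste tonnage / ore tonnage
= 3583 / 1136
= 3.154


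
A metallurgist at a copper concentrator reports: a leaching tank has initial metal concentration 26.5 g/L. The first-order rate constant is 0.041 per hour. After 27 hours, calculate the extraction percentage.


66.9451%

Compute the exponent:
-k * t = -0.041 * 27 = -1.107
Remaining concentration:
C = 26.5 * exp(-1.107)
= 26.5 * 0.3305491225
= 8.759551745 g/L
Extracted = 26.5 - 8.759551745 = 17.74044825 g/L
Extraction % = 17.74044825 / 26.5 * 100
= 66.9451%


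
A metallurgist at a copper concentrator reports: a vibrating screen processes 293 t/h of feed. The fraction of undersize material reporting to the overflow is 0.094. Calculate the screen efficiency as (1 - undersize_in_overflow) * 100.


90.6%

Screen efficiency = (1 - fraction of undersize in overflow) * 100
= (1 - 0.094) * 100
= 0.906 * 100
= 90.6%


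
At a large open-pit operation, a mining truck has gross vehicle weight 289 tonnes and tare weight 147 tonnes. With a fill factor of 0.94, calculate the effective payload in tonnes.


Maximum payload = gross - tare
= 289 - 147 = 142 tonnes
Effective payload = max payload * fill factor
= 142 * 0.94
= 133.48 tonnes

133.48 tonnes


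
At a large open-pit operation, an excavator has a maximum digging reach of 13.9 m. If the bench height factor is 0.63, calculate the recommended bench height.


Bench height = reach * factor
= 13.9 * 0.63
= 8.757 m

8.757 m


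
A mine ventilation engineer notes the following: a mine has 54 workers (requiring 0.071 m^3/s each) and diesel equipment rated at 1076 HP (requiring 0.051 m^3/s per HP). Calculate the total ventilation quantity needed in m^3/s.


Airflow for workers:
Q_people = 54 * 0.071 = 3.834 m^3/s
Airflow for diesel equipment:
Q_diesel = 1076 * 0.051 = 54.876 m^3/s
Total ventilation:
Q_total = 3.834 + 54.876
= 58.71 m^3/s

58.71 m^3/s


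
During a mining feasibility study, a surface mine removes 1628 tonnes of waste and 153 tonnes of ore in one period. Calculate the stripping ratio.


Stripping ratio = waste tonnage / ore tonnage
= 1628 / 153
= 10.6405

10.6405


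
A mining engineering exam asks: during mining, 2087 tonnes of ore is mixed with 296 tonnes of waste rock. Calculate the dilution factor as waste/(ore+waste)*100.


Total material = ore + waste
= 2087 + 296 = 2383 tonnes
Dilution = waste / total * 100
= 296 / 2383 * 100
= 0.1242131767 * 100
= 12.4213%

12.4213%


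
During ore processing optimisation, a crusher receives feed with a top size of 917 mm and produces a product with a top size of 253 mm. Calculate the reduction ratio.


Reduction ratio = feed size / product size
= 917 / 253
= 3.6245

3.6245


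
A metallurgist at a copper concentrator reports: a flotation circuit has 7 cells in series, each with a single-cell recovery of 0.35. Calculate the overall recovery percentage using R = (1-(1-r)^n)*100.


95.0978%

Complement of single-cell recovery:
1 - r = 1 - 0.35 = 0.65
Raise to power n:
(1 - r)^7 = 0.65^7 = 0.04902227891
Overall recovery:
R = (1 - 0.04902227891) * 100
= 95.0978%


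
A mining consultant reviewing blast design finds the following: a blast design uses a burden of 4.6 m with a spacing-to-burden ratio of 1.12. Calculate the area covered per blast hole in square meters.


23.6992 m^2

First, find the spacing:
Spacing = burden * ratio = 4.6 * 1.12
= 5.152 m
Then, calculate the area:
Area = burden * spacing = 4.6 * 5.152
= 23.6992 m^2


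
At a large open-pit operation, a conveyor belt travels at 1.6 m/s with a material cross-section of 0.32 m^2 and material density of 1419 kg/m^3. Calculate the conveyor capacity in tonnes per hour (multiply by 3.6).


Volumetric flow = speed * area
= 1.6 * 0.32 = 0.512 m^3/s
Mass flow = volumetric * density
= 0.512 * 1419 = 726.528 kg/s
Convert to t/h: multiply by 3.6
Capacity = 726.528 * 3.6
= 2615.5008 t/h

2615.5008 t/h


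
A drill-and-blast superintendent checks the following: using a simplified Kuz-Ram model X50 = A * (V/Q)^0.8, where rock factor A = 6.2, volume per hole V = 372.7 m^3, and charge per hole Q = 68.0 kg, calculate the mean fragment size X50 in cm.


Compute V/Q:
V/Q = 372.7 / 68.0 = 5.480882353
Raise to the power 0.8:
(V/Q)^0.8 = 5.480882353^0.8 = 3.900141681
Multiply by A:
X50 = 6.2 * 3.900141681
= 24.1809 cm

24.1809 cm


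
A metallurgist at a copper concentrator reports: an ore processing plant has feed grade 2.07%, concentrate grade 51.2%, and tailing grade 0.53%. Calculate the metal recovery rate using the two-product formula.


75.1743%

Using the two-product formula:
R = 100 * c * (f - t) / (f * (c - t))
Numerator = 100 * 51.2 * (2.07 - 0.53)
= 100 * 51.2 * 1.54
= 7884.8
Denominator = 2.07 * (51.2 - 0.53)
= 2.07 * 50.67
= 104.8869
R = 7884.8 / 104.8869
= 75.1743%


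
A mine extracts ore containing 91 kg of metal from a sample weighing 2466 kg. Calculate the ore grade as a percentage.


3.6902%

Ore grade = (metal mass / ore mass) * 100
= (91 / 2466) * 100
= 0.03690186537 * 100
= 3.6902%


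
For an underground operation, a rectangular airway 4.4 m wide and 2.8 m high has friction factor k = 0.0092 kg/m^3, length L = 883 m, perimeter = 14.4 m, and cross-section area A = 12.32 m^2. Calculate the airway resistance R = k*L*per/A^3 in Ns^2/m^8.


Compute the numerator:
k * L * per = 0.0092 * 883 * 14.4
= 116.97984
Compute the denominator:
A^3 = 12.32^3 = 1869.959168
Resistance:
R = 116.97984 / 1869.959168
= 0.0626 Ns^2/m^8

0.0626 Ns^2/m^8


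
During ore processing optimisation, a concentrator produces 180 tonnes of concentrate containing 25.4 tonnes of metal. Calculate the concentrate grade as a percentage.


14.1111%

Grade = (metal in concentrate / concentrate mass) * 100
= (25.4 / 180) * 100
= 0.1411111111 * 100
= 14.1111%


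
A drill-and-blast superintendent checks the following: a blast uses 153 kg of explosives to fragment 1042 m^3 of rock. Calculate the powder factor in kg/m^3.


0.1468 kg/m^3

Powder factor = explosive mass / rock volume
= 153 / 1042
= 0.1468 kg/m^3


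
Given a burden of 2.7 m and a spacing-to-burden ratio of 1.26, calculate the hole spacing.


3.402 m

Spacing = burden * ratio
= 2.7 * 1.26
= 3.402 m


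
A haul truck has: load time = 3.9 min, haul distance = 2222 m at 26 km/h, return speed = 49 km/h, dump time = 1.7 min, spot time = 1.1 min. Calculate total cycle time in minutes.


14.5485 min

Convert haul speed to m/min: 26 * 1000/60 = 433.3333333 m/min
Haul time = 2222 / 433.3333333 = 5.127692308 min
Convert return speed to m/min: 49 * 1000/60 = 816.6666667 m/min
Return time = 2222 / 816.6666667 = 2.720816327 min
Total cycle time:
= 3.9 + 5.127692308 + 1.7 + 2.720816327 + 1.1
= 14.5485 min


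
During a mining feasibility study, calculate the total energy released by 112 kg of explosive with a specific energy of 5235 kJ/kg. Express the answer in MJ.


586.32 MJ

Energy = mass * specific_energy / 1000
= 112 * 5235 / 1000
= 586320 / 1000
= 586.32 MJ


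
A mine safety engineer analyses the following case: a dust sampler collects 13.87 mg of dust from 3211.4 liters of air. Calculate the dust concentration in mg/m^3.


Convert liters to m^3: 1 m^3 = 1000 L
Concentration = mass / volume * 1000
= 13.87 / 3211.4 * 1000
= 0.004318988603 * 1000
= 4.319 mg/m^3

4.319 mg/m^3


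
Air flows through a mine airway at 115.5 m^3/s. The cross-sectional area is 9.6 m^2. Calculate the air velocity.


Velocity = flow rate / cross-sectional area
= 115.5 / 9.6
= 12.0313 m/s

12.0313 m/s


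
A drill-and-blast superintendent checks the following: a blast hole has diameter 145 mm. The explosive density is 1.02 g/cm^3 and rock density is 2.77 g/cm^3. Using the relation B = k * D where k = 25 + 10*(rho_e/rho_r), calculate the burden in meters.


First, compute k:
rho_e / rho_r = 1.02 / 2.77 = 0.3682310469
k = 25 + 10 * 0.3682310469 = 28.68231047
Then, compute burden:
B = k * D / 1000 = 28.68231047 * 145 / 1000
= 4158.935018 / 1000
= 4.1589 m

4.1589 m


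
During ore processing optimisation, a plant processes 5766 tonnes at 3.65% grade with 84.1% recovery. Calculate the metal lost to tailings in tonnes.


Total metal in feed:
= 5766 * 3.65 / 100 = 210.459 tonnes
Metal recovered:
= 210.459 * 84.1 / 100 = 176.996019 tonnes
Metal lost to tailings:
= 210.459 - 176.996019
= 33.463 tonnes

33.463 tonnes


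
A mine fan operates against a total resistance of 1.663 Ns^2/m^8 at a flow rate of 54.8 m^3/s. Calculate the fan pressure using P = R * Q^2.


Compute Q^2:
Q^2 = 54.8^2 = 3003.04
Compute pressure:
P = R * Q^2 = 1.663 * 3003.04
= 4994.0555 Pa

4994.0555 Pa


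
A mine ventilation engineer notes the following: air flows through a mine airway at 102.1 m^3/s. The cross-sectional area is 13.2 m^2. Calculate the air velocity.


Velocity = flow rate / cross-sectional area
= 102.1 / 13.2
= 7.7348 m/s

7.7348 m/s


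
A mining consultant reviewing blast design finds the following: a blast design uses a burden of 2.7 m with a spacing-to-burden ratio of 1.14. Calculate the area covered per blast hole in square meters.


First, find the spacing:
Spacing = burden * ratio = 2.7 * 1.14
= 3.078 m
Then, calculate the area:
Area = burden * spacing = 2.7 * 3.078
= 8.3106 m^2

8.3106 m^2


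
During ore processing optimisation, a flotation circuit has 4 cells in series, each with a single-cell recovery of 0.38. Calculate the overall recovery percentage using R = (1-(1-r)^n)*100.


Complement of single-cell recovery:
1 - r = 1 - 0.38 = 0.62
Raise to power n:
(1 - r)^4 = 0.62^4 = 0.14776336
Overall recovery:
R = (1 - 0.14776336) * 100
= 85.2237%

85.2237%
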